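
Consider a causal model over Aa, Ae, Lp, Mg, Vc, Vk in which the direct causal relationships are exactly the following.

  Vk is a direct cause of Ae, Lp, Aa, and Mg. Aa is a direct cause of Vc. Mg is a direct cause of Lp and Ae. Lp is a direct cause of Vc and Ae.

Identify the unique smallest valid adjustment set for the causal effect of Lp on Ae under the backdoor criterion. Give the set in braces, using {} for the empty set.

Variables eligible for adjustment (non-descendants of Lp, excluding Lp and Ae): {Aa, Mg, Vk}.
Backdoor paths from Lp to Ae:
  P1: Lp <- Vk -> Mg -> Ae
  P2: Lp <- Vk -> Ae
  P3: Lp <- Mg <- Vk -> Ae
  P4: Lp <- Mg -> Ae
The empty set is not sufficient: P1 (Lp <- Vk -> Mg -> Ae) has no collider blocking it and no conditioned non-collider, so it is open.
Try {Mg, Vk}:
  P1: blocked at fork node Vk ∈ conditioning set.
  P2: blocked at fork node Vk ∈ conditioning set.
  P3: blocked at chain node Mg ∈ conditioning set.
  P4: blocked at fork node Mg ∈ conditioning set.
{Mg, Vk} contains no descendant of Lp and blocks every backdoor path.
Every element of {Mg, Vk} is needed (dropping Mg leaves P4 open; dropping Vk leaves P2 open), so no proper subset is valid.
Among all size-2 subsets of the eligible variables, only {Mg, Vk} blocks every backdoor path, so it is the unique smallest valid adjustment set.

{Mg, Vk}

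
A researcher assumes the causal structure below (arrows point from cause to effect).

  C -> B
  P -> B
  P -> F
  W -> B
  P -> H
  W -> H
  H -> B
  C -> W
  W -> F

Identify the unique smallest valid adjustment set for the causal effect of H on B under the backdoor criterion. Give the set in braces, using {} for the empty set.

{P, W}

Variables eligible for adjustment (non-descendants of H, excluding H and B): {C, F, P, W}.
Backdoor paths from H to B:
  P1: H <- W <- C -> B
  P2: H <- W -> F <- P -> B
  P3: H <- W -> B
  P4: H <- P -> F <- W <- C -> B
  P5: H <- P -> F <- W -> B
  P6: H <- P -> B
The empty set is not sufficient: P1 (H <- W <- C -> B) has no collider blocking it and no conditioned non-collider, so it is open.
Try {P, W}:
  P1: blocked at chain node W ∈ conditioning set.
  P2: blocked at fork node W ∈ conditioning set.
  P3: blocked at fork node W ∈ conditioning set.
  P4: blocked at fork node P ∈ conditioning set.
  P5: blocked at fork node P ∈ conditioning set.
  P6: blocked at fork node P ∈ conditioning set.
{P, W} contains no descendant of H and blocks every backdoor path.
Every element of {P, W} is needed (dropping P leaves P6 open; dropping W leaves P1 open), so no proper subset is valid.
Among all size-2 subsets of the eligible variables, only {P, W} blocks every backdoor path, so it is the unique smallest valid adjustment set.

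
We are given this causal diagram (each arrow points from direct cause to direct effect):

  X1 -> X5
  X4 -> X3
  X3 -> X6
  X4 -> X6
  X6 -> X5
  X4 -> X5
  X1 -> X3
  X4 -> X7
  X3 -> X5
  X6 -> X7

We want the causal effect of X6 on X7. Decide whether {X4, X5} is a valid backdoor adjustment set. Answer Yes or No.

No

Backdoor paths from X6 to X7 (paths whose first edge points into X6):
  P1: X6 <- X4 -> X7
  P2: X6 <- X3 <- X4 -> X7
  P3: X6 <- X3 <- X1 -> X5 <- X4 -> X7
  P4: X6 <- X3 -> X5 <- X4 -> X7
Condition 1 (no descendant of X6 in the set): FAILS — X5 is a descendant of X6.
Condition 2 (every backdoor path blocked by {X4, X5}):
  P1: blocked at fork node X4 ∈ conditioning set.
  P2: blocked at fork node X4 ∈ conditioning set.
  P3: blocked at fork node X4 ∈ conditioning set.
  P4: blocked at fork node X4 ∈ conditioning set.
{X4, X5} does not satisfy the backdoor criterion.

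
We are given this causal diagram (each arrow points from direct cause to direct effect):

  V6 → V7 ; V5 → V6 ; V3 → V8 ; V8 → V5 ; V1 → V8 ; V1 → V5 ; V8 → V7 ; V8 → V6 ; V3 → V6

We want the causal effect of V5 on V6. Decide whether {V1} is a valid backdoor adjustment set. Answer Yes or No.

No

Backdoor paths from V5 to V6 (paths whose first edge points into V5):
  P1: V5 <- V1 -> V8 <- V3 -> V6
  P2: V5 <- V1 -> V8 -> V6
  P3: V5 <- V1 -> V8 -> V7 <- V6
  P4: V5 <- V8 <- V3 -> V6
  P5: V5 <- V8 -> V6
  P6: V5 <- V8 -> V7 <- V6
Condition 1 (no descendant of V5 in the set): holds — descendants of V5 are {V6, V7}; none are in {V1}.
Condition 2 (every backdoor path blocked by {V1}):
  P1: blocked at fork node V1 ∈ conditioning set.
  P2: blocked at fork node V1 ∈ conditioning set.
  P3: blocked at fork node V1 ∈ conditioning set.
  P4: open — no interior node is in the conditioning set.
  P5: open — no interior node is in the conditioning set.
  P6: blocked at collider V7 (neither it nor any descendant is in the conditioning set).
{V1} does not satisfy the backdoor criterion.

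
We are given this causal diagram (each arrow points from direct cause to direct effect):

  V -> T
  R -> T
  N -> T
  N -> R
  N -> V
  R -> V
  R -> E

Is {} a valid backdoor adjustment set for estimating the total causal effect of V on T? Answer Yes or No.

No

Backdoor paths from V to T (paths whose first edge points into V):
  P1: V <- N -> R -> T
  P2: V <- N -> T
  P3: V <- R <- N -> T
  P4: V <- R -> T
Condition 1 (no descendant of V in the set): holds — descendants of V are {T}; none are in {}.
Condition 2 (every backdoor path blocked by {}):
  P1: open — no interior node is in the conditioning set.
  P2: open — no interior node is in the conditioning set.
  P3: open — no interior node is in the conditioning set.
  P4: open — no interior node is in the conditioning set.
{} does not satisfy the backdoor criterion.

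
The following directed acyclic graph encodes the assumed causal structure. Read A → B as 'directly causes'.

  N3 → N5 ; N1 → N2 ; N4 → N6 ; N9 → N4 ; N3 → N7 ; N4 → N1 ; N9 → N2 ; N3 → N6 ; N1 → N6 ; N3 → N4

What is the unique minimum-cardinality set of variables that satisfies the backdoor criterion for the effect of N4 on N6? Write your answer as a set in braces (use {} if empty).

Variables eligible for adjustment (non-descendants of N4, excluding N4 and N6): {N3, N5, N7, N9}.
Backdoor paths from N4 to N6:
  P1: N4 <- N3 -> N6
  P2: N4 <- N9 -> N2 <- N1 -> N6
The empty set is not sufficient: P1 (N4 <- N3 -> N6) has no collider blocking it and no conditioned non-collider, so it is open.
Try {N3}:
  P1: blocked at fork node N3 ∈ conditioning set.
  P2: blocked at collider N2 (neither it nor any descendant is in the conditioning set).
{N3} contains no descendant of N4 and blocks every backdoor path.
No other singleton works — e.g. {N9} leaves P1 open — so {N3} is the unique smallest valid adjustment set.

{N3}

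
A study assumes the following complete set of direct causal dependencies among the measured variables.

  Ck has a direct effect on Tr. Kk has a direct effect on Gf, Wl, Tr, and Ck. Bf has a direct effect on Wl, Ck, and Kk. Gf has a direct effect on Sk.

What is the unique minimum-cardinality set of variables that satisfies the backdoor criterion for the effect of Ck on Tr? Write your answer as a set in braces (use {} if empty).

{Kk}

Variables eligible for adjustment (non-descendants of Ck, excluding Ck and Tr): {Bf, Gf, Kk, Sk, Wl}.
Backdoor paths from Ck to Tr:
  P1: Ck <- Bf -> Kk -> Tr
  P2: Ck <- Bf -> Wl <- Kk -> Tr
  P3: Ck <- Kk -> Tr
The empty set is not sufficient: P1 (Ck <- Bf -> Kk -> Tr) has no collider blocking it and no conditioned non-collider, so it is open.
Try {Kk}:
  P1: blocked at chain node Kk ∈ conditioning set.
  P2: blocked at collider Wl (neither it nor any descendant is in the conditioning set).
  P3: blocked at fork node Kk ∈ conditioning set.
{Kk} contains no descendant of Ck and blocks every backdoor path.
No other singleton works — e.g. {Bf} leaves P3 open — so {Kk} is the unique smallest valid adjustment set.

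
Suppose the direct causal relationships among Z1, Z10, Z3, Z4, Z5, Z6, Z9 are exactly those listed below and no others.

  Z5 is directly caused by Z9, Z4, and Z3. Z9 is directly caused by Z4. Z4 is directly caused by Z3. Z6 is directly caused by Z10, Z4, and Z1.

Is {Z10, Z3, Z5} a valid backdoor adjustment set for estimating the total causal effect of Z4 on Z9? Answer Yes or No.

Backdoor paths from Z4 to Z9 (paths whose first edge points into Z4):
  P1: Z4 <- Z3 -> Z5 <- Z9
Condition 1 (no descendant of Z4 in the set): FAILS — Z5 is a descendant of Z4.
Condition 2 (every backdoor path blocked by {Z10, Z3, Z5}):
  P1: blocked at fork node Z3 ∈ conditioning set.
{Z10, Z3, Z5} does not satisfy the backdoor criterion.

No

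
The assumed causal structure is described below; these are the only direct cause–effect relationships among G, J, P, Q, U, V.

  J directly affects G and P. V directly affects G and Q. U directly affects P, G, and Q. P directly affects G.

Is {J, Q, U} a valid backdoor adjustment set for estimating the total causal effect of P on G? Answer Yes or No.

Yes

Backdoor paths from P to G (paths whose first edge points into P):
  P1: P <- U -> G
  P2: P <- U -> Q <- V -> G
  P3: P <- J -> G
Condition 1 (no descendant of P in the set): holds — descendants of P are {G}; none are in {J, Q, U}.
Condition 2 (every backdoor path blocked by {J, Q, U}):
  P1: blocked at fork node U ∈ conditioning set.
  P2: blocked at fork node U ∈ conditioning set.
  P3: blocked at fork node J ∈ conditioning set.
{J, Q, U} satisfies the backdoor criterion.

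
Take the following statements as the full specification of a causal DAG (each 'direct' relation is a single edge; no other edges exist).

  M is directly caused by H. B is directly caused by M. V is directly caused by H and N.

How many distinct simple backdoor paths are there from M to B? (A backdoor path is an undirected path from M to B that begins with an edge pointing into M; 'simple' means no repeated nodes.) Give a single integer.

0

A backdoor path from M to B is any simple undirected path whose first edge points into M (i.e. leaves M via a parent).
Parents of M: {H}.
No simple path from any parent of M reaches B without revisiting M, so there are no backdoor paths.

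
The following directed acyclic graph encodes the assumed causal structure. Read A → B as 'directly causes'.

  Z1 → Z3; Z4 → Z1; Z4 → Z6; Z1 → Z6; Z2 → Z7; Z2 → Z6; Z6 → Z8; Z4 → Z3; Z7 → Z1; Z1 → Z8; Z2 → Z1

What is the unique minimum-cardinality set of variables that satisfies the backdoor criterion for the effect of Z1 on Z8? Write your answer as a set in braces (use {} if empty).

Variables eligible for adjustment (non-descendants of Z1, excluding Z1 and Z8): {Z2, Z4, Z7}.
Backdoor paths from Z1 to Z8:
  P1: Z1 <- Z2 -> Z6 -> Z8
  P2: Z1 <- Z4 -> Z6 -> Z8
  P3: Z1 <- Z7 <- Z2 -> Z6 -> Z8
The empty set is not sufficient: P1 (Z1 <- Z2 -> Z6 -> Z8) has no collider blocking it and no conditioned non-collider, so it is open.
Try {Z2, Z4}:
  P1: blocked at fork node Z2 ∈ conditioning set.
  P2: blocked at fork node Z4 ∈ conditioning set.
  P3: blocked at fork node Z2 ∈ conditioning set.
{Z2, Z4} contains no descendant of Z1 and blocks every backdoor path.
Every element of {Z2, Z4} is needed (dropping Z2 leaves P1 open; dropping Z4 leaves P2 open), so no proper subset is valid.
Among all size-2 subsets of the eligible variables, only {Z2, Z4} blocks every backdoor path, so it is the unique smallest valid adjustment set.

{Z2, Z4}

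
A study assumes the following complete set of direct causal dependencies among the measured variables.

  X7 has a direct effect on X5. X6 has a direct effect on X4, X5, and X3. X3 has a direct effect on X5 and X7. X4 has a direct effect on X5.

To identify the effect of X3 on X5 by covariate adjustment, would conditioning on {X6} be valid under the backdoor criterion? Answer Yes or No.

Backdoor paths from X3 to X5 (paths whose first edge points into X3):
  P1: X3 <- X6 -> X4 -> X5
  P2: X3 <- X6 -> X5
Condition 1 (no descendant of X3 in the set): holds — descendants of X3 are {X5, X7}; none are in {X6}.
Condition 2 (every backdoor path blocked by {X6}):
  P1: blocked at fork node X6 ∈ conditioning set.
  P2: blocked at fork node X6 ∈ conditioning set.
{X6} satisfies the backdoor criterion.

Yes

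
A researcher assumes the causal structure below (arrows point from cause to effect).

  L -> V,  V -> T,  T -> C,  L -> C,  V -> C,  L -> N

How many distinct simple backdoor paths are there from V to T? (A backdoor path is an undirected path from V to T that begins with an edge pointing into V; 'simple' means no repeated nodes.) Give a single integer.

A backdoor path from V to T is any simple undirected path whose first edge points into V (i.e. leaves V via a parent).
Parents of V: {L}.
Enumerating:
  P1: V <- L -> C <- T
That exhausts the simple backdoor paths. Count: 1.

1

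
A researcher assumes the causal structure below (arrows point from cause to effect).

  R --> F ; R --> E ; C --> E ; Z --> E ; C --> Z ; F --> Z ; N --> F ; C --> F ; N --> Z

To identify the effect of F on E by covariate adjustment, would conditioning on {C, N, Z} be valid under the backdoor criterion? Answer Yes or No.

No

Backdoor paths from F to E (paths whose first edge points into F):
  P1: F <- R -> E
  P2: F <- N -> Z <- C -> E
  P3: F <- N -> Z -> E
  P4: F <- C -> Z -> E
  P5: F <- C -> E
Condition 1 (no descendant of F in the set): FAILS — Z is a descendant of F.
Condition 2 (every backdoor path blocked by {C, N, Z}):
  P1: open — no interior node is in the conditioning set.
  P2: blocked at fork node N ∈ conditioning set.
  P3: blocked at fork node N ∈ conditioning set.
  P4: blocked at fork node C ∈ conditioning set.
  P5: blocked at fork node C ∈ conditioning set.
{C, N, Z} does not satisfy the backdoor criterion.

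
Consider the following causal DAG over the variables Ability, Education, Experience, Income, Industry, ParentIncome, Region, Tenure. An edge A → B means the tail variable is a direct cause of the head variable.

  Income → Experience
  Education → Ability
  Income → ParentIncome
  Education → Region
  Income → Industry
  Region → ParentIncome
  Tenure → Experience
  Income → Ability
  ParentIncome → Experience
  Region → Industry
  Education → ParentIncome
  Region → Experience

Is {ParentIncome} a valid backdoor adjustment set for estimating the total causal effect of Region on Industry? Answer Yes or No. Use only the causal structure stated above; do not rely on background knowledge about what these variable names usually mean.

Backdoor paths from Region to Industry (paths whose first edge points into Region):
  P1: Region <- Education -> ParentIncome <- Income -> Industry
  P2: Region <- Education -> ParentIncome -> Experience <- Income -> Industry
  P3: Region <- Education -> Ability <- Income -> Industry
Condition 1 (no descendant of Region in the set): FAILS — ParentIncome is a descendant of Region.
Condition 2 (every backdoor path blocked by {ParentIncome}):
  P1: open — collider(s) ParentIncome are conditioned on (or have a conditioned descendant) and no non-collider on the path is in the set.
  P2: blocked at chain node ParentIncome ∈ conditioning set.
  P3: blocked at collider Ability (neither it nor any descendant is in the conditioning set).
{ParentIncome} does not satisfy the backdoor criterion.

No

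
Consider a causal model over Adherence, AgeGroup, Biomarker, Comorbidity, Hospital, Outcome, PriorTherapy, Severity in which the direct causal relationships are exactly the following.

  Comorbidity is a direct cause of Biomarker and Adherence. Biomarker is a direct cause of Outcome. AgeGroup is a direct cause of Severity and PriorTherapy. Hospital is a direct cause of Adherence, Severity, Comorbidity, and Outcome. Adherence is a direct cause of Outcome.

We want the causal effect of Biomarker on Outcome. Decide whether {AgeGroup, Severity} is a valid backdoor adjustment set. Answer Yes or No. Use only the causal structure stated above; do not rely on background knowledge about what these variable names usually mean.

No

Backdoor paths from Biomarker to Outcome (paths whose first edge points into Biomarker):
  P1: Biomarker <- Comorbidity <- Hospital -> Adherence -> Outcome
  P2: Biomarker <- Comorbidity <- Hospital -> Outcome
  P3: Biomarker <- Comorbidity -> Adherence <- Hospital -> Outcome
  P4: Biomarker <- Comorbidity -> Adherence -> Outcome
Condition 1 (no descendant of Biomarker in the set): holds — descendants of Biomarker are {Outcome}; none are in {AgeGroup, Severity}.
Condition 2 (every backdoor path blocked by {AgeGroup, Severity}):
  P1: open — no interior node is in the conditioning set.
  P2: open — no interior node is in the conditioning set.
  P3: blocked at collider Adherence (neither it nor any descendant is in the conditioning set).
  P4: open — no interior node is in the conditioning set.
{AgeGroup, Severity} does not satisfy the backdoor criterion.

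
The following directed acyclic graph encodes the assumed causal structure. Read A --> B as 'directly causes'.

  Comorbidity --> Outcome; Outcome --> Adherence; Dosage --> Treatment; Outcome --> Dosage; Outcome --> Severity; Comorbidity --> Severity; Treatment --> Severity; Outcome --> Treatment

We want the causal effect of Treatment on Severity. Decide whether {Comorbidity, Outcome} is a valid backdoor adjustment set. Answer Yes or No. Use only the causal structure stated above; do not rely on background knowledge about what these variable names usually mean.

Yes

Backdoor paths from Treatment to Severity (paths whose first edge points into Treatment):
  P1: Treatment <- Outcome <- Comorbidity -> Severity
  P2: Treatment <- Outcome -> Severity
  P3: Treatment <- Dosage <- Outcome <- Comorbidity -> Severity
  P4: Treatment <- Dosage <- Outcome -> Severity
Condition 1 (no descendant of Treatment in the set): holds — descendants of Treatment are {Severity}; none are in {Comorbidity, Outcome}.
Condition 2 (every backdoor path blocked by {Comorbidity, Outcome}):
  P1: blocked at chain node Outcome ∈ conditioning set.
  P2: blocked at fork node Outcome ∈ conditioning set.
  P3: blocked at chain node Outcome ∈ conditioning set.
  P4: blocked at fork node Outcome ∈ conditioning set.
{Comorbidity, Outcome} satisfies the backdoor criterion.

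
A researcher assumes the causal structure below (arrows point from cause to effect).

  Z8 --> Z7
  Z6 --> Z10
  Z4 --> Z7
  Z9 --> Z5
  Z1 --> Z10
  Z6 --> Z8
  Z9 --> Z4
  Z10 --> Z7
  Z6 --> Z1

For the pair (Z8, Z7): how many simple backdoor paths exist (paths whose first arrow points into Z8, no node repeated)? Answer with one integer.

2

A backdoor path from Z8 to Z7 is any simple undirected path whose first edge points into Z8 (i.e. leaves Z8 via a parent).
Parents of Z8: {Z6}.
Enumerating:
  P1: Z8 <- Z6 -> Z1 -> Z10 -> Z7
  P2: Z8 <- Z6 -> Z10 -> Z7
That exhausts the simple backdoor paths. Count: 2.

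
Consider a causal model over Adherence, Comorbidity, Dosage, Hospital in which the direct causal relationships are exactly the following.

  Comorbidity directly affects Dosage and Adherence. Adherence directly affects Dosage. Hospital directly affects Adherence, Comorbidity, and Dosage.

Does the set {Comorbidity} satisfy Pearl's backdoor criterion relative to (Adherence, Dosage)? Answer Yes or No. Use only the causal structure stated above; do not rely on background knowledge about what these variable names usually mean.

Backdoor paths from Adherence to Dosage (paths whose first edge points into Adherence):
  P1: Adherence <- Hospital -> Comorbidity -> Dosage
  P2: Adherence <- Hospital -> Dosage
  P3: Adherence <- Comorbidity <- Hospital -> Dosage
  P4: Adherence <- Comorbidity -> Dosage
Condition 1 (no descendant of Adherence in the set): holds — descendants of Adherence are {Dosage}; none are in {Comorbidity}.
Condition 2 (every backdoor path blocked by {Comorbidity}):
  P1: blocked at chain node Comorbidity ∈ conditioning set.
  P2: open — no interior node is in the conditioning set.
  P3: blocked at chain node Comorbidity ∈ conditioning set.
  P4: blocked at fork node Comorbidity ∈ conditioning set.
{Comorbidity} does not satisfy the backdoor criterion.

No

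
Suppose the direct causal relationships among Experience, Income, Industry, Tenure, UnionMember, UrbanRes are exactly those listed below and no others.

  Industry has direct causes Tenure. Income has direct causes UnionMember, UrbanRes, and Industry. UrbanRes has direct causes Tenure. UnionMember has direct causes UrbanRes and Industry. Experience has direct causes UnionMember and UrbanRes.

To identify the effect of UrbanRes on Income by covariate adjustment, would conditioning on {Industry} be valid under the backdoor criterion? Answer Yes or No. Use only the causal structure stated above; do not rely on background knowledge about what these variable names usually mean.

Backdoor paths from UrbanRes to Income (paths whose first edge points into UrbanRes):
  P1: UrbanRes <- Tenure -> Industry -> UnionMember -> Income
  P2: UrbanRes <- Tenure -> Industry -> Income
Condition 1 (no descendant of UrbanRes in the set): holds — descendants of UrbanRes are {Experience, Income, UnionMember}; none are in {Industry}.
Condition 2 (every backdoor path blocked by {Industry}):
  P1: blocked at chain node Industry ∈ conditioning set.
  P2: blocked at chain node Industry ∈ conditioning set.
{Industry} satisfies the backdoor criterion.

Yes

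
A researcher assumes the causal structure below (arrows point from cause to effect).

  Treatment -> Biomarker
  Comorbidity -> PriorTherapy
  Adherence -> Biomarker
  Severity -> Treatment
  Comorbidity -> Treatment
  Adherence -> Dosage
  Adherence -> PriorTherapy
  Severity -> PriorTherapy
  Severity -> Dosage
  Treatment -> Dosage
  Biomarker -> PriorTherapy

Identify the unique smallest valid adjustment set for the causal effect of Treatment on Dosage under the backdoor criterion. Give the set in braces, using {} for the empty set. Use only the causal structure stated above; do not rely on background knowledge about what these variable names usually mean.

{Severity}

Variables eligible for adjustment (non-descendants of Treatment, excluding Treatment and Dosage): {Adherence, Comorbidity, Severity}.
Backdoor paths from Treatment to Dosage:
  P1: Treatment <- Severity -> Dosage
  P2: Treatment <- Severity -> PriorTherapy <- Adherence -> Dosage
  P3: Treatment <- Severity -> PriorTherapy <- Biomarker <- Adherence -> Dosage
  P4: Treatment <- Comorbidity -> PriorTherapy <- Severity -> Dosage
  P5: Treatment <- Comorbidity -> PriorTherapy <- Adherence -> Dosage
  P6: Treatment <- Comorbidity -> PriorTherapy <- Biomarker <- Adherence -> Dosage
The empty set is not sufficient: P1 (Treatment <- Severity -> Dosage) has no collider blocking it and no conditioned non-collider, so it is open.
Try {Severity}:
  P1: blocked at fork node Severity ∈ conditioning set.
  P2: blocked at fork node Severity ∈ conditioning set.
  P3: blocked at fork node Severity ∈ conditioning set.
  P4: blocked at collider PriorTherapy (neither it nor any descendant is in the conditioning set).
  P5: blocked at collider PriorTherapy (neither it nor any descendant is in the conditioning set).
  P6: blocked at collider PriorTherapy (neither it nor any descendant is in the conditioning set).
{Severity} contains no descendant of Treatment and blocks every backdoor path.
No other singleton works — e.g. {Adherence} leaves P1 open — so {Severity} is the unique smallest valid adjustment set.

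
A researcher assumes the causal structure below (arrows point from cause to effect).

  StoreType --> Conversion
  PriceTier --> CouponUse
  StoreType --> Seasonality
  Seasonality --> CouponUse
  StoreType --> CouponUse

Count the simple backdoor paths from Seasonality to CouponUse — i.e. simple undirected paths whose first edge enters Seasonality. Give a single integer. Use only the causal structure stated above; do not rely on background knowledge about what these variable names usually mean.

1

A backdoor path from Seasonality to CouponUse is any simple undirected path whose first edge points into Seasonality (i.e. leaves Seasonality via a parent).
Parents of Seasonality: {StoreType}.
Enumerating:
  P1: Seasonality <- StoreType -> CouponUse
That exhausts the simple backdoor paths. Count: 1.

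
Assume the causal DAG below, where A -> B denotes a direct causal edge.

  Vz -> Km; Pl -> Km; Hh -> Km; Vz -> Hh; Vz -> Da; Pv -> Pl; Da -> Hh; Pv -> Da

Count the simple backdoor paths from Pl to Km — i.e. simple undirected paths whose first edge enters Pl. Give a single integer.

4

A backdoor path from Pl to Km is any simple undirected path whose first edge points into Pl (i.e. leaves Pl via a parent).
Parents of Pl: {Pv}.
Enumerating:
  P1: Pl <- Pv -> Da <- Vz -> Hh -> Km
  P2: Pl <- Pv -> Da <- Vz -> Km
  P3: Pl <- Pv -> Da -> Hh <- Vz -> Km
  P4: Pl <- Pv -> Da -> Hh -> Km
That exhausts the simple backdoor paths. Count: 4.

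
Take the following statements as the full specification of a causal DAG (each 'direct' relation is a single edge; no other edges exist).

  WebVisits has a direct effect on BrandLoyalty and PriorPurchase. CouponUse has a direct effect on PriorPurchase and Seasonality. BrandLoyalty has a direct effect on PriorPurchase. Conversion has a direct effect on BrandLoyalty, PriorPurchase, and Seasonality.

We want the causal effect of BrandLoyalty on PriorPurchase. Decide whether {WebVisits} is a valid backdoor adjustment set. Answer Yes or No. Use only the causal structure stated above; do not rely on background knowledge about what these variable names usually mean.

No

Backdoor paths from BrandLoyalty to PriorPurchase (paths whose first edge points into BrandLoyalty):
  P1: BrandLoyalty <- WebVisits -> PriorPurchase
  P2: BrandLoyalty <- Conversion -> Seasonality <- CouponUse -> PriorPurchase
  P3: BrandLoyalty <- Conversion -> PriorPurchase
Condition 1 (no descendant of BrandLoyalty in the set): holds — descendants of BrandLoyalty are {PriorPurchase}; none are in {WebVisits}.
Condition 2 (every backdoor path blocked by {WebVisits}):
  P1: blocked at fork node WebVisits ∈ conditioning set.
  P2: blocked at collider Seasonality (neither it nor any descendant is in the conditioning set).
  P3: open — no interior node is in the conditioning set.
{WebVisits} does not satisfy the backdoor criterion.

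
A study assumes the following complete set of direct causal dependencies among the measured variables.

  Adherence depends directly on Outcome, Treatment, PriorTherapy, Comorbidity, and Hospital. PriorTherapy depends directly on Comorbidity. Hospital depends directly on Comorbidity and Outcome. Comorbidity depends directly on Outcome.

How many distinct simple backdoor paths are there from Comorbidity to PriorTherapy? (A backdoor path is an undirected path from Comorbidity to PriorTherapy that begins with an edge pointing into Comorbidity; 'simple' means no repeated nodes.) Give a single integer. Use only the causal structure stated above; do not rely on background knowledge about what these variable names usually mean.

A backdoor path from Comorbidity to PriorTherapy is any simple undirected path whose first edge points into Comorbidity (i.e. leaves Comorbidity via a parent).
Parents of Comorbidity: {Outcome}.
Enumerating:
  P1: Comorbidity <- Outcome -> Hospital -> Adherence <- PriorTherapy
  P2: Comorbidity <- Outcome -> Adherence <- PriorTherapy
That exhausts the simple backdoor paths. Count: 2.

2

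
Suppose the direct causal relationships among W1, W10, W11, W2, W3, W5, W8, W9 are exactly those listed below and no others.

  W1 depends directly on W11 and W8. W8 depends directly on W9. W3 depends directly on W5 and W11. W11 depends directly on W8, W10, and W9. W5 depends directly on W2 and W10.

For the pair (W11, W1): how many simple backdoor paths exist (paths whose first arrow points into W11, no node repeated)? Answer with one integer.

A backdoor path from W11 to W1 is any simple undirected path whose first edge points into W11 (i.e. leaves W11 via a parent).
Parents of W11: {W10, W8, W9}.
Enumerating:
  P1: W11 <- W9 -> W8 -> W1
  P2: W11 <- W8 -> W1
That exhausts the simple backdoor paths. Count: 2.

2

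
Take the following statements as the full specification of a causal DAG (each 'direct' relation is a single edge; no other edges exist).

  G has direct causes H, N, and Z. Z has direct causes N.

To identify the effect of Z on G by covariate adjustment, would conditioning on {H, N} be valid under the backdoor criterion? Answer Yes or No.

Backdoor paths from Z to G (paths whose first edge points into Z):
  P1: Z <- N -> G
Condition 1 (no descendant of Z in the set): holds — descendants of Z are {G}; none are in {H, N}.
Condition 2 (every backdoor path blocked by {H, N}):
  P1: blocked at fork node N ∈ conditioning set.
{H, N} satisfies the backdoor criterion.

Yes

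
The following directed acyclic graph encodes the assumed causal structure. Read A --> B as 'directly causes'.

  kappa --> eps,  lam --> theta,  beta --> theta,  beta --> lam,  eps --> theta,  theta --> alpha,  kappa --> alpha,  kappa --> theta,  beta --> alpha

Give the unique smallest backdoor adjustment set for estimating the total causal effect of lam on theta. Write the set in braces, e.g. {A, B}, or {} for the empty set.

{beta}

Variables eligible for adjustment (non-descendants of lam, excluding lam and theta): {beta, eps, kappa}.
Backdoor paths from lam to theta:
  P1: lam <- beta -> theta
  P2: lam <- beta -> alpha <- kappa -> eps -> theta
  P3: lam <- beta -> alpha <- kappa -> theta
  P4: lam <- beta -> alpha <- theta
The empty set is not sufficient: P1 (lam <- beta -> theta) has no collider blocking it and no conditioned non-collider, so it is open.
Try {beta}:
  P1: blocked at fork node beta ∈ conditioning set.
  P2: blocked at fork node beta ∈ conditioning set.
  P3: blocked at fork node beta ∈ conditioning set.
  P4: blocked at fork node beta ∈ conditioning set.
{beta} contains no descendant of lam and blocks every backdoor path.
No other singleton works — e.g. {kappa} leaves P1 open — so {beta} is the unique smallest valid adjustment set.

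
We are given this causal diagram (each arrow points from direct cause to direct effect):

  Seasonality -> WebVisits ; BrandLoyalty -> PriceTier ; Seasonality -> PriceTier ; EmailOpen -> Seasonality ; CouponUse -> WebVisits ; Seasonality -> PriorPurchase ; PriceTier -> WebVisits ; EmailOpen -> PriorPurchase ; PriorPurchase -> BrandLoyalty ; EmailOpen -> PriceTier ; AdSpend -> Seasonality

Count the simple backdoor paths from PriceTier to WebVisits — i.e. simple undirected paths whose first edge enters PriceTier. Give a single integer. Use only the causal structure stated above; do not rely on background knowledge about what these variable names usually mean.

5

A backdoor path from PriceTier to WebVisits is any simple undirected path whose first edge points into PriceTier (i.e. leaves PriceTier via a parent).
Parents of PriceTier: {BrandLoyalty, EmailOpen, Seasonality}.
Enumerating:
  P1: PriceTier <- EmailOpen -> Seasonality -> WebVisits
  P2: PriceTier <- EmailOpen -> PriorPurchase <- Seasonality -> WebVisits
  P3: PriceTier <- Seasonality -> WebVisits
  P4: PriceTier <- BrandLoyalty <- PriorPurchase <- EmailOpen -> Seasonality -> WebVisits
  P5: PriceTier <- BrandLoyalty <- PriorPurchase <- Seasonality -> WebVisits
That exhausts the simple backdoor paths. Count: 5.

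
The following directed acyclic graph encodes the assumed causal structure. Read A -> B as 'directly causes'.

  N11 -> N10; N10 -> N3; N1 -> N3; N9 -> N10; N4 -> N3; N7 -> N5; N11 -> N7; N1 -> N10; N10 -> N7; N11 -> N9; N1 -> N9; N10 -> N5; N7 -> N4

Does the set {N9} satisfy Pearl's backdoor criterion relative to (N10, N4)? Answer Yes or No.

No

Backdoor paths from N10 to N4 (paths whose first edge points into N10):
  P1: N10 <- N11 -> N9 <- N1 -> N3 <- N4
  P2: N10 <- N11 -> N7 -> N4
  P3: N10 <- N1 -> N9 <- N11 -> N7 -> N4
  P4: N10 <- N1 -> N3 <- N4
  P5: N10 <- N9 <- N11 -> N7 -> N4
  P6: N10 <- N9 <- N1 -> N3 <- N4
Condition 1 (no descendant of N10 in the set): holds — descendants of N10 are {N3, N4, N5, N7}; none are in {N9}.
Condition 2 (every backdoor path blocked by {N9}):
  P1: blocked at collider N3 (neither it nor any descendant is in the conditioning set).
  P2: open — no interior node is in the conditioning set.
  P3: open — collider(s) N9 are conditioned on (or have a conditioned descendant) and no non-collider on the path is in the set.
  P4: blocked at collider N3 (neither it nor any descendant is in the conditioning set).
  P5: blocked at chain node N9 ∈ conditioning set.
  P6: blocked at chain node N9 ∈ conditioning set.
{N9} does not satisfy the backdoor criterion.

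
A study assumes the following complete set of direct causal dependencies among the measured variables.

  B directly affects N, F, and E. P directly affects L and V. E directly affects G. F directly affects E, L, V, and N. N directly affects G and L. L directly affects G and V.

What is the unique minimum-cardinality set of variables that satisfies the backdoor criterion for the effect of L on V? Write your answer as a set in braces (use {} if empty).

Variables eligible for adjustment (non-descendants of L, excluding L and V): {B, E, F, N, P}.
Backdoor paths from L to V:
  P1: L <- P -> V
  P2: L <- F -> V
  P3: L <- N <- B -> F -> V
  P4: L <- N <- B -> E <- F -> V
  P5: L <- N <- F -> V
  P6: L <- N -> G <- E <- B -> F -> V
  P7: L <- N -> G <- E <- F -> V
The empty set is not sufficient: P1 (L <- P -> V) has no collider blocking it and no conditioned non-collider, so it is open.
Try {F, P}:
  P1: blocked at fork node P ∈ conditioning set.
  P2: blocked at fork node F ∈ conditioning set.
  P3: blocked at chain node F ∈ conditioning set.
  P4: blocked at collider E (neither it nor any descendant is in the conditioning set).
  P5: blocked at fork node F ∈ conditioning set.
  P6: blocked at collider G (neither it nor any descendant is in the conditioning set).
  P7: blocked at collider G (neither it nor any descendant is in the conditioning set).
{F, P} contains no descendant of L and blocks every backdoor path.
Every element of {F, P} is needed (dropping F leaves P2 open; dropping P leaves P1 open), so no proper subset is valid.
Among all size-2 subsets of the eligible variables, only {F, P} blocks every backdoor path, so it is the unique smallest valid adjustment set.

{F, P}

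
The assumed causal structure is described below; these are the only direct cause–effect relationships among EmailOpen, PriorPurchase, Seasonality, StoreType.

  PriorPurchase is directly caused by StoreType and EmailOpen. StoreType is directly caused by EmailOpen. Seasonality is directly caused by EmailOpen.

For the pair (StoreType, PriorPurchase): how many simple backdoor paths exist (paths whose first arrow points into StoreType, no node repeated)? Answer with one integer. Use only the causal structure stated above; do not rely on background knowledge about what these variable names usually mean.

1

A backdoor path from StoreType to PriorPurchase is any simple undirected path whose first edge points into StoreType (i.e. leaves StoreType via a parent).
Parents of StoreType: {EmailOpen}.
Enumerating:
  P1: StoreType <- EmailOpen -> PriorPurchase
That exhausts the simple backdoor paths. Count: 1.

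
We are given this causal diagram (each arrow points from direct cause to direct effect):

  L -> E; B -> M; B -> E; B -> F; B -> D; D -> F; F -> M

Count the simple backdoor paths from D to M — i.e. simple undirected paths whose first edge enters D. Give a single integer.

2

A backdoor path from D to M is any simple undirected path whose first edge points into D (i.e. leaves D via a parent).
Parents of D: {B}.
Enumerating:
  P1: D <- B -> F -> M
  P2: D <- B -> M
That exhausts the simple backdoor paths. Count: 2.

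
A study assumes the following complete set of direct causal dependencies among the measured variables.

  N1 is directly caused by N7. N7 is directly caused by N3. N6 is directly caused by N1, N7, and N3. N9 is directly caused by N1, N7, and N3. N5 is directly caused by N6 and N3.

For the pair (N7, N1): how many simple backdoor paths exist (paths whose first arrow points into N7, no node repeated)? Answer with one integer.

3

A backdoor path from N7 to N1 is any simple undirected path whose first edge points into N7 (i.e. leaves N7 via a parent).
Parents of N7: {N3}.
Enumerating:
  P1: N7 <- N3 -> N6 <- N1
  P2: N7 <- N3 -> N5 <- N6 <- N1
  P3: N7 <- N3 -> N9 <- N1
That exhausts the simple backdoor paths. Count: 3.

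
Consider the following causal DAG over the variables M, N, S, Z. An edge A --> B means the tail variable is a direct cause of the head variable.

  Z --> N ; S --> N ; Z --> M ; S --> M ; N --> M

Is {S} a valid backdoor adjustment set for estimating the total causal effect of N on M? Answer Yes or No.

Backdoor paths from N to M (paths whose first edge points into N):
  P1: N <- Z -> M
  P2: N <- S -> M
Condition 1 (no descendant of N in the set): holds — descendants of N are {M}; none are in {S}.
Condition 2 (every backdoor path blocked by {S}):
  P1: open — no interior node is in the conditioning set.
  P2: blocked at fork node S ∈ conditioning set.
{S} does not satisfy the backdoor criterion.

No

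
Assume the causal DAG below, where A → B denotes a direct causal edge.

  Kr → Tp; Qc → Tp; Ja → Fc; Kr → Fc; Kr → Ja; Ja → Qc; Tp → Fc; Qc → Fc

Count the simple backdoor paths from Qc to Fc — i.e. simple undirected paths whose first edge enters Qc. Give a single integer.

A backdoor path from Qc to Fc is any simple undirected path whose first edge points into Qc (i.e. leaves Qc via a parent).
Parents of Qc: {Ja}.
Enumerating:
  P1: Qc <- Ja <- Kr -> Tp -> Fc
  P2: Qc <- Ja <- Kr -> Fc
  P3: Qc <- Ja -> Fc
That exhausts the simple backdoor paths. Count: 3.

3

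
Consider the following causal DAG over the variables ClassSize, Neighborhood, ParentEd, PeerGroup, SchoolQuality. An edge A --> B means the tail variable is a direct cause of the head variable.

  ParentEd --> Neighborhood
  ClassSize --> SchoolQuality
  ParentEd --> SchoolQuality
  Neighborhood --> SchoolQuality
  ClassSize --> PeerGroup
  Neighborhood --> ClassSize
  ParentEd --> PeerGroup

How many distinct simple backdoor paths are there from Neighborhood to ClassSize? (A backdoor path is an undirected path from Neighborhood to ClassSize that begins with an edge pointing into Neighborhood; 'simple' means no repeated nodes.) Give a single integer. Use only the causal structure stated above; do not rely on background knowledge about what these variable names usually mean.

A backdoor path from Neighborhood to ClassSize is any simple undirected path whose first edge points into Neighborhood (i.e. leaves Neighborhood via a parent).
Parents of Neighborhood: {ParentEd}.
Enumerating:
  P1: Neighborhood <- ParentEd -> SchoolQuality <- ClassSize
  P2: Neighborhood <- ParentEd -> PeerGroup <- ClassSize
That exhausts the simple backdoor paths. Count: 2.

2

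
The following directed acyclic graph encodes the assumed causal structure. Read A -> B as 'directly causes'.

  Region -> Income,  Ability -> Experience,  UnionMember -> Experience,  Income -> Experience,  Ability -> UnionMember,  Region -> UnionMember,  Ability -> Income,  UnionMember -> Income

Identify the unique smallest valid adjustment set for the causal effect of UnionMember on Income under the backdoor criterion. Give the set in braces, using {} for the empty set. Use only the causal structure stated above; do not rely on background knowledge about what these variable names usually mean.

Variables eligible for adjustment (non-descendants of UnionMember, excluding UnionMember and Income): {Ability, Region}.
Backdoor paths from UnionMember to Income:
  P1: UnionMember <- Ability -> Income
  P2: UnionMember <- Ability -> Experience <- Income
  P3: UnionMember <- Region -> Income
The empty set is not sufficient: P1 (UnionMember <- Ability -> Income) has no collider blocking it and no conditioned non-collider, so it is open.
Try {Ability, Region}:
  P1: blocked at fork node Ability ∈ conditioning set.
  P2: blocked at fork node Ability ∈ conditioning set.
  P3: blocked at fork node Region ∈ conditioning set.
{Ability, Region} contains no descendant of UnionMember and blocks every backdoor path.
Every element of {Ability, Region} is needed (dropping Ability leaves P1 open; dropping Region leaves P3 open), so no proper subset is valid.
Among all size-2 subsets of the eligible variables, only {Ability, Region} blocks every backdoor path, so it is the unique smallest valid adjustment set.

{Ability, Region}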